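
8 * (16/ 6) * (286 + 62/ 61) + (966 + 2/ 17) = 7351432/ 1037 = 7089.13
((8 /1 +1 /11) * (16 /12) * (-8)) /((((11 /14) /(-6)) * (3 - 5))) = -39872 /121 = -329.52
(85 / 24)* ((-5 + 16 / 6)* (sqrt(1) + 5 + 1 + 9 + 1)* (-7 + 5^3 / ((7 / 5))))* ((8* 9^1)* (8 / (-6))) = 1109760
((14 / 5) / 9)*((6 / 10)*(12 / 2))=28 / 25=1.12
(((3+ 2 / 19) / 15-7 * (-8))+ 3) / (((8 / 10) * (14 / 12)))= 8437 / 133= 63.44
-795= -795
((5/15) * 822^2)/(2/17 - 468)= -1914438/3977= -481.38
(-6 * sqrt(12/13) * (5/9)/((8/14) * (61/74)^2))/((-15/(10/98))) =27380 * sqrt(39)/3047499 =0.06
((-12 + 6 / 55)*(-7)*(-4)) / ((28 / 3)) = -1962 / 55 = -35.67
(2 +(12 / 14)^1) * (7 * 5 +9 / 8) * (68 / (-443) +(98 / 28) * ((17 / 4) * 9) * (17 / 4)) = 11651793625 / 198464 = 58709.86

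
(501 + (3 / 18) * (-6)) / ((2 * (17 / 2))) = 500 / 17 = 29.41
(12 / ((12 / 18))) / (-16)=-1.12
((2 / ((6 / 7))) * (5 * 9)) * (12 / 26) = 630 / 13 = 48.46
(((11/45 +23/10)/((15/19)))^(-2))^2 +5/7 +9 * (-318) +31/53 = -380365636591845479320/132962827753190771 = -2860.69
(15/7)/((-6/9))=-45/14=-3.21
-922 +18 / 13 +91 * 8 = -2504 / 13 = -192.62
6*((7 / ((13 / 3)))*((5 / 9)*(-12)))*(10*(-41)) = 344400 / 13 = 26492.31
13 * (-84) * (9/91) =-108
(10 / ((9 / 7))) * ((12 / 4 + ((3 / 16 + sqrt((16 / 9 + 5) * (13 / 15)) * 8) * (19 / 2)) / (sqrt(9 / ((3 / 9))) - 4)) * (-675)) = -79800 * sqrt(3965) / 11 - 106400 * sqrt(11895) / 33 - 842625 / 44 - 448875 * sqrt(3) / 176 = -832023.46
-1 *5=-5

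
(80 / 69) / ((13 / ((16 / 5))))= 256 / 897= 0.29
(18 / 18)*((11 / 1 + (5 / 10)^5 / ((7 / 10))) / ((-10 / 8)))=-1237 / 140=-8.84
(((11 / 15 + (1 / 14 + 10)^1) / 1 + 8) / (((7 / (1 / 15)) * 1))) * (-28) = -7898 / 1575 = -5.01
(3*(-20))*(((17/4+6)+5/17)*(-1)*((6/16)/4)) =59.31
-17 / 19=-0.89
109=109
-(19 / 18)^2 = -361 / 324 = -1.11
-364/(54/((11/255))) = -2002/6885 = -0.29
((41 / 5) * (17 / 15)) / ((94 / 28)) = 9758 / 3525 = 2.77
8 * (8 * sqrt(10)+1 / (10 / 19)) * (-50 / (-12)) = 190 / 3+800 * sqrt(10) / 3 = 906.61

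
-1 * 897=-897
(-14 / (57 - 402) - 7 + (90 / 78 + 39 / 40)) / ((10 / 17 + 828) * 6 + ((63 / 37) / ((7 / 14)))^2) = -4033699633 / 4161085980480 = -0.00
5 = 5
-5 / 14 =-0.36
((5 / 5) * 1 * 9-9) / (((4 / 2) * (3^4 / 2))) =0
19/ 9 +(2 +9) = 118/ 9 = 13.11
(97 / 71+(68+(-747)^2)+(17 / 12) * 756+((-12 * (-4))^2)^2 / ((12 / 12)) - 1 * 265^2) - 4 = 411610882 / 71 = 5797336.37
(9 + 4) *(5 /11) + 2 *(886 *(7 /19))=137679 /209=658.75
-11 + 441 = 430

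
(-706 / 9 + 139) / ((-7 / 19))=-10355 / 63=-164.37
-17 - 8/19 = -331/19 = -17.42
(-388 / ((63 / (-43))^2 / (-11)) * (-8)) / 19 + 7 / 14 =-126189101 / 150822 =-836.68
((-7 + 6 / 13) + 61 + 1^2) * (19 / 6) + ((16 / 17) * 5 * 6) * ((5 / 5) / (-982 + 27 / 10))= 2280248819 / 12985518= 175.60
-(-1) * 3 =3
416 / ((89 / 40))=16640 / 89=186.97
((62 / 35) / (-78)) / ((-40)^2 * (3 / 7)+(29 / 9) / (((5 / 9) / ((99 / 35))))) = -155 / 4791969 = -0.00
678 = 678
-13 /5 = -2.60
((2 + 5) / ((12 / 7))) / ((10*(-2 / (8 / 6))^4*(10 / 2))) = 98 / 6075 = 0.02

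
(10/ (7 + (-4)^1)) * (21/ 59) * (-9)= -630/ 59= -10.68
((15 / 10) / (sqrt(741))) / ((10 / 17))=17 *sqrt(741) / 4940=0.09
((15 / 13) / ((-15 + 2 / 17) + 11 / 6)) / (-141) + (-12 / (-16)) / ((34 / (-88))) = -26828283 / 13825097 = -1.94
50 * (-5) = -250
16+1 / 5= 81 / 5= 16.20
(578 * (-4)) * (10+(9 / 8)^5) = -111764681 / 4096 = -27286.30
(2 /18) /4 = 1 /36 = 0.03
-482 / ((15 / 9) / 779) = -1126434 / 5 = -225286.80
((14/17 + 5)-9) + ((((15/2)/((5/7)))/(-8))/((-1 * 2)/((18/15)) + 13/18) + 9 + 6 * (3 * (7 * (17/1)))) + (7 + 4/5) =1466769/680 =2157.01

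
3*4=12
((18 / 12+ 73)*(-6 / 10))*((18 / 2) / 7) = -4023 / 70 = -57.47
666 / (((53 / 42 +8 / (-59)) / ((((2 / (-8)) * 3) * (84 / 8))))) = -25992981 / 5582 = -4656.57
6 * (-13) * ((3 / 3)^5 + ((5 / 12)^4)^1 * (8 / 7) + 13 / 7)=-97435 / 432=-225.54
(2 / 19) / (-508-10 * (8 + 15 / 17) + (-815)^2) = 34 / 214351901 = 0.00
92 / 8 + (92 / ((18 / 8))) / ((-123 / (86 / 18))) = 197501 / 19926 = 9.91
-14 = -14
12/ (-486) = -2/ 81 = -0.02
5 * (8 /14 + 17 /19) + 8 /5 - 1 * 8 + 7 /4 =7131 /2660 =2.68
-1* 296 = -296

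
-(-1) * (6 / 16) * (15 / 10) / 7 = 9 / 112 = 0.08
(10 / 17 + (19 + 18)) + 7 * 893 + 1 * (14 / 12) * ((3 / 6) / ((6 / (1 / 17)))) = 7697239 / 1224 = 6288.59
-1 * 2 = -2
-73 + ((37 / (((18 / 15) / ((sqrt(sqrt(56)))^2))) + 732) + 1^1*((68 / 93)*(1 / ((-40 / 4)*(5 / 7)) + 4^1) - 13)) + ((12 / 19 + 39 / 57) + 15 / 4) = 884.62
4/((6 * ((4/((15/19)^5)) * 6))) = 84375/9904396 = 0.01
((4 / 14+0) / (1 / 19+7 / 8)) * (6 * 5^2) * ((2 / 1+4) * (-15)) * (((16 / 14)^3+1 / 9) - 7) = 22437.60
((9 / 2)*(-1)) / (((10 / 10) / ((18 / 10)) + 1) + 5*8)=-81 / 748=-0.11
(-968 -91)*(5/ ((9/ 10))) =-17650/ 3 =-5883.33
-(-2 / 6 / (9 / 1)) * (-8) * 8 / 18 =-32 / 243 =-0.13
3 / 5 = 0.60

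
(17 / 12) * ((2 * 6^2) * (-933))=-95166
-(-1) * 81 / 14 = 81 / 14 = 5.79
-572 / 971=-0.59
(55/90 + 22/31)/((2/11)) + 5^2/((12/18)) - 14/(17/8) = 724277/18972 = 38.18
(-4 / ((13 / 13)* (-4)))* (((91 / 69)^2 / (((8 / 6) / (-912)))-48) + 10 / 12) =-3925843 / 3174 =-1236.88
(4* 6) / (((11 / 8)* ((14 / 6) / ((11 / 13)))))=576 / 91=6.33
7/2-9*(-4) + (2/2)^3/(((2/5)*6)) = 39.92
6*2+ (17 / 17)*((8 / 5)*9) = 132 / 5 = 26.40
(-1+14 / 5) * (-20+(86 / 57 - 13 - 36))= -11541 / 95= -121.48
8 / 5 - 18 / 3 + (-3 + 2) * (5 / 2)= -69 / 10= -6.90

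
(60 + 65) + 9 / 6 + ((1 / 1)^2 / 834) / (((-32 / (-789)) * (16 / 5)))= 18006819 / 142336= 126.51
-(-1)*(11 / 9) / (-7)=-11 / 63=-0.17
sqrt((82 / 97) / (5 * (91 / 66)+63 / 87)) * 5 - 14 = -12.33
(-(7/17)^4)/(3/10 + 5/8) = -96040/3090277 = -0.03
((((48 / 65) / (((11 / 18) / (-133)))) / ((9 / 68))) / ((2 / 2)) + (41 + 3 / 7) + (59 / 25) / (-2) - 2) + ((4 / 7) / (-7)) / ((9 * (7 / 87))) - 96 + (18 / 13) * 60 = -8748525833 / 7357350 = -1189.09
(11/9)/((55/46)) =46/45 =1.02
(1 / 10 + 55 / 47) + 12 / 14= 6999 / 3290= 2.13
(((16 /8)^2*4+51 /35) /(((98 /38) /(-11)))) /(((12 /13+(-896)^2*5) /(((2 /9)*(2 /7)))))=-1660087 /1409529463335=-0.00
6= 6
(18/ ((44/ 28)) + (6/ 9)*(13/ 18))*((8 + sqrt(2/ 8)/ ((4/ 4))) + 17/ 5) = 84371/ 594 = 142.04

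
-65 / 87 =-0.75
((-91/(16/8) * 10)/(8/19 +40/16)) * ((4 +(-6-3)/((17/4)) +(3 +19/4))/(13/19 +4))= -107587025/335886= -320.31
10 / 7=1.43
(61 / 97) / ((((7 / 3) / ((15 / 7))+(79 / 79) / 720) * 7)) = 8784 / 106603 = 0.08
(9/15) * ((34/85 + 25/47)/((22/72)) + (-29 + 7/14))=-394731/25850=-15.27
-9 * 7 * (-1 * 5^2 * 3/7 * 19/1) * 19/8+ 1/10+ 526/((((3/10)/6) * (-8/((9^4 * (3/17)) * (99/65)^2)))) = -80477744753/22984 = -3501468.18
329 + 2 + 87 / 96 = 10621 / 32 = 331.91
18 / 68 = 9 / 34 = 0.26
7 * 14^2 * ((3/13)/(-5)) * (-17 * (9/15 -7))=-2239104/325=-6889.55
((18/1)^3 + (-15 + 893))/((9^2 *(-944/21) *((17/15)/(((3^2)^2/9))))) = -117425/8024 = -14.63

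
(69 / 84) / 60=23 / 1680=0.01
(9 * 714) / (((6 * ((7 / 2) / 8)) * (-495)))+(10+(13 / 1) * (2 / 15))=224 / 33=6.79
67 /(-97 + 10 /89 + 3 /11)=-65593 /94586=-0.69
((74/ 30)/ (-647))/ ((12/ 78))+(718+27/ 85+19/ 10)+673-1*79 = 43364422/ 32997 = 1314.19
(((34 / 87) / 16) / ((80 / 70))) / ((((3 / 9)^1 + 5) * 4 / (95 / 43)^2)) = 1073975 / 219631616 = 0.00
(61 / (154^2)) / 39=61 / 924924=0.00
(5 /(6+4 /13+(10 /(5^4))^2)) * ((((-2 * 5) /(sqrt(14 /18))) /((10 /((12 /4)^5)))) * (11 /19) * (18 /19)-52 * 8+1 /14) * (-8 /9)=5923125000 * sqrt(7) /147175007+1314218750 /4484557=399.53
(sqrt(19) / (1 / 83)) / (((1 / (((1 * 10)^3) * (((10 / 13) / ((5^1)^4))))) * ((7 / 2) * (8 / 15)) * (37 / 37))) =4980 * sqrt(19) / 91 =238.54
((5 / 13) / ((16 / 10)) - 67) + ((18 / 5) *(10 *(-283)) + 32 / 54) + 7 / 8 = -7197811 / 702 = -10253.29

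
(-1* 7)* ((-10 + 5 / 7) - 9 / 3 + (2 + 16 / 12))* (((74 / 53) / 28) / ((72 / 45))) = 1.95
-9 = -9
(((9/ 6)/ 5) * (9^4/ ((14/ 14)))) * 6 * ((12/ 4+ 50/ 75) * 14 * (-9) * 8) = -218245104/ 5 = -43649020.80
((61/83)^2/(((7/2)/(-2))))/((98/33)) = -0.10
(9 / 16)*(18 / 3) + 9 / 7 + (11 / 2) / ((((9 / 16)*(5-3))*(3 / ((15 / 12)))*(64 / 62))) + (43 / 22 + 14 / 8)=687809 / 66528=10.34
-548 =-548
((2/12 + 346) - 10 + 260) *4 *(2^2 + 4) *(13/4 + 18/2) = 701092/3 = 233697.33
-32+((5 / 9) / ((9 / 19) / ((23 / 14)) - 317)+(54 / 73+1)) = -2751749548 / 90930771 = -30.26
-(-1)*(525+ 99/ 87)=15258/ 29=526.14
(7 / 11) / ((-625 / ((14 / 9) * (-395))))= 7742 / 12375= 0.63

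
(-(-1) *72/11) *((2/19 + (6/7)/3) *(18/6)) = 11232/1463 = 7.68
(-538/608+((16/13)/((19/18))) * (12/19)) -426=-31998635/75088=-426.15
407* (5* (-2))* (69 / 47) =-280830 / 47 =-5975.11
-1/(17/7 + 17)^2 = -49/18496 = -0.00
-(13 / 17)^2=-169 / 289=-0.58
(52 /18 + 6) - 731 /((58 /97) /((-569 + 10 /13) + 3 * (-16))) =753372.25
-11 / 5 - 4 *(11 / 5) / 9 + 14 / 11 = -943 / 495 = -1.91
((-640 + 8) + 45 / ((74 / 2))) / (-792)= 23339 / 29304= 0.80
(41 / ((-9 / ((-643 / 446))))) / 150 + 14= 8455763 / 602100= 14.04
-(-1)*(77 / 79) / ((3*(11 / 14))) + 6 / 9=256 / 237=1.08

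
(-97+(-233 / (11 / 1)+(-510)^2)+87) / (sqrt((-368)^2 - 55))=2860757 * sqrt(89) / 38181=706.85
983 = 983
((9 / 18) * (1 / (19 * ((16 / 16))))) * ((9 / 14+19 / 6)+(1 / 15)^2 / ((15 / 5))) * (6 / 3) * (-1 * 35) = -18007 / 2565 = -7.02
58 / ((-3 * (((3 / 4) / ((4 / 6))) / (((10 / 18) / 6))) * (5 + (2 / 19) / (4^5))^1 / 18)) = -22568960 / 3939921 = -5.73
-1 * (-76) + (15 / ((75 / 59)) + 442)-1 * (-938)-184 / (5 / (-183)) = 41011 / 5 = 8202.20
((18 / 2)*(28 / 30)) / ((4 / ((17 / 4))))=357 / 40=8.92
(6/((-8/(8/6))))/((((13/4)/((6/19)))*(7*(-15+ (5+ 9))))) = 0.01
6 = 6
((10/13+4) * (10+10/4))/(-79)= -0.75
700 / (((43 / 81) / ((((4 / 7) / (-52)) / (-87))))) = 2700 / 16211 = 0.17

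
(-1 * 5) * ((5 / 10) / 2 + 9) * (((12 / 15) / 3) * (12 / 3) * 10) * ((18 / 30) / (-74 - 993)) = 296 / 1067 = 0.28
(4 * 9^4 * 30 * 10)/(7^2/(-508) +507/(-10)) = -19997928000/129023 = -154995.06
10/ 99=0.10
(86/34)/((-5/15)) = -129/17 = -7.59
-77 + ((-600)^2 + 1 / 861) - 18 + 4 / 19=5887689358 / 16359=359905.21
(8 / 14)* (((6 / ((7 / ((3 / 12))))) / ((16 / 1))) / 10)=3 / 3920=0.00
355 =355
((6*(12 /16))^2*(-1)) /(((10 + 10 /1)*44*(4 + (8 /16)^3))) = -27 /4840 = -0.01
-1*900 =-900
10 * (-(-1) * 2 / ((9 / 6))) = 40 / 3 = 13.33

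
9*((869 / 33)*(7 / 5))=1659 / 5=331.80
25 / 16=1.56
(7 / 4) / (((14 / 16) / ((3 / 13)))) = 6 / 13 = 0.46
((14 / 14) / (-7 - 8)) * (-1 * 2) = 2 / 15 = 0.13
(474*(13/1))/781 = 6162/781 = 7.89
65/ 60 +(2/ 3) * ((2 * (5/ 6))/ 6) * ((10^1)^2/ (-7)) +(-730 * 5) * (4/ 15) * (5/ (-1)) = 3678019/ 756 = 4865.10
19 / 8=2.38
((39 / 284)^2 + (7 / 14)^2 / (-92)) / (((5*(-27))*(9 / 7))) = -104797 / 1126965960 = -0.00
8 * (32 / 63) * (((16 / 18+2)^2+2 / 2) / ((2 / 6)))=113.93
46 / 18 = 23 / 9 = 2.56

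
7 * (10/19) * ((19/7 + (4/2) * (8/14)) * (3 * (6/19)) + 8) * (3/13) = 46500/4693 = 9.91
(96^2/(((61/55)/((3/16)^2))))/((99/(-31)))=-5580/61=-91.48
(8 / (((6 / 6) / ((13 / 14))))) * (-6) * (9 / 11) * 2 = -72.94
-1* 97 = -97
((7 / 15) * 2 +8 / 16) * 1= 43 / 30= 1.43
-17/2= -8.50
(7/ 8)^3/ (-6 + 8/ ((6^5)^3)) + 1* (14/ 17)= 609656360614/ 856408364761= 0.71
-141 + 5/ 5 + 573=433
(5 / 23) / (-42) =-0.01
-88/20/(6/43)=-473/15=-31.53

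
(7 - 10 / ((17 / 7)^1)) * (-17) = -49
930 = 930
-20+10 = -10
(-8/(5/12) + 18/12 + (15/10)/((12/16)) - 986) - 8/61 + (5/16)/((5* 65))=-63556107/63440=-1001.83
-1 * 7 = -7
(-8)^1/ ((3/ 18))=-48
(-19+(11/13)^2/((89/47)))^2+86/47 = 3706677762374/10632889007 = 348.60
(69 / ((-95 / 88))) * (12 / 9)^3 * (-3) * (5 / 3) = 129536 / 171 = 757.52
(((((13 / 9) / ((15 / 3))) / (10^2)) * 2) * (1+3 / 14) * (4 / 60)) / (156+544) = 221 / 330750000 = 0.00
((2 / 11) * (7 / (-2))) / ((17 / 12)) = -84 / 187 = -0.45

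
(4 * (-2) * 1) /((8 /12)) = -12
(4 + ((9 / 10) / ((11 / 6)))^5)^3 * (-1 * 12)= -100012687985636881541623933716 / 127479497357655364990234375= -784.54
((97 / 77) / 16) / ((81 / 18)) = 97 / 5544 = 0.02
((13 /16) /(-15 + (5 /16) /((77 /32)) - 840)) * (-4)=1001 /263300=0.00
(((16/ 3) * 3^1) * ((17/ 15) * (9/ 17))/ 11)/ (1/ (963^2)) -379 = 44492867/ 55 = 808961.22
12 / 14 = 6 / 7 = 0.86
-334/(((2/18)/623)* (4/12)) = -5618214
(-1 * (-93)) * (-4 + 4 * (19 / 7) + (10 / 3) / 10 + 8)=9889 / 7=1412.71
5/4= 1.25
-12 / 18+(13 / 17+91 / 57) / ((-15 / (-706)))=1605638 / 14535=110.47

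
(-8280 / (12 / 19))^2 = 171872100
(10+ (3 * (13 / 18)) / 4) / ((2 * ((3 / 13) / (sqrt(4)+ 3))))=16445 / 144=114.20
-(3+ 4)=-7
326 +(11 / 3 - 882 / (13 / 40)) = -92983 / 39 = -2384.18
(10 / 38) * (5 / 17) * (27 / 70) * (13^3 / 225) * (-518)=-243867 / 1615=-151.00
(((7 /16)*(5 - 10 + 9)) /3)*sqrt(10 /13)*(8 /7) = 2*sqrt(130) /39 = 0.58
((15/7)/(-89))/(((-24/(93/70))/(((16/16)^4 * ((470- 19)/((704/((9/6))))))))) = 11439/8931328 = 0.00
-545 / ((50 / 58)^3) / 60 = -2658401 / 187500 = -14.18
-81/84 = -27/28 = -0.96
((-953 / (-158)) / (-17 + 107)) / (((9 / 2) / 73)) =69569 / 63990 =1.09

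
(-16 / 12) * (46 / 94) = -92 / 141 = -0.65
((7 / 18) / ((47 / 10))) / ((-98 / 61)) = -0.05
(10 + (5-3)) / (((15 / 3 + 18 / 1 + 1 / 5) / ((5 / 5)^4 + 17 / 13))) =450 / 377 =1.19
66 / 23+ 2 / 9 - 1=433 / 207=2.09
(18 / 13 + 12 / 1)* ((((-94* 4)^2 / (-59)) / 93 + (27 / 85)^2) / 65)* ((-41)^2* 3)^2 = -1500774392049980634 / 11166273625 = -134402437.42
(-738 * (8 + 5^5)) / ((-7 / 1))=2312154 / 7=330307.71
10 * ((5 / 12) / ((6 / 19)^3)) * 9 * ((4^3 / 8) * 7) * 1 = 1200325 / 18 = 66684.72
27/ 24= 9/ 8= 1.12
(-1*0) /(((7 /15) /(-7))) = 0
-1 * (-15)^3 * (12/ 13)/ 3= 13500/ 13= 1038.46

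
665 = 665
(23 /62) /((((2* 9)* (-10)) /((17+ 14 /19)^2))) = -0.65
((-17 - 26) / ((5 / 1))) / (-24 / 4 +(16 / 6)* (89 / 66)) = 4257 / 1190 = 3.58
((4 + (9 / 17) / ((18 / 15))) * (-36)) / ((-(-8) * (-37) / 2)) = 1.08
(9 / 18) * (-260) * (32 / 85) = -832 / 17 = -48.94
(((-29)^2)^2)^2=500246412961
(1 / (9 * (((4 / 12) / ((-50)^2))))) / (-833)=-2500 / 2499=-1.00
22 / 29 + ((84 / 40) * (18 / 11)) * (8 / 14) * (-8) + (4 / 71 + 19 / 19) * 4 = -1214566 / 113245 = -10.73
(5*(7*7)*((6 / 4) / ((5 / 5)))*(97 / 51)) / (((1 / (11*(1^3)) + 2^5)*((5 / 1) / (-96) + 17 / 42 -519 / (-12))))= 29278480 / 58611767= 0.50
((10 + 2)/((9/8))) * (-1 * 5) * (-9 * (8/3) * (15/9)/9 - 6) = 15040/27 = 557.04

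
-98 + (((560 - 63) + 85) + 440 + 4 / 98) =45278 / 49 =924.04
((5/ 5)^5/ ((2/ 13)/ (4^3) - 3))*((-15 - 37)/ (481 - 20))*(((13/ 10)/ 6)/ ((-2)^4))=4394/ 8623005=0.00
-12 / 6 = -2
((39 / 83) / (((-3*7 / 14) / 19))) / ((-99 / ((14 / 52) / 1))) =133 / 8217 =0.02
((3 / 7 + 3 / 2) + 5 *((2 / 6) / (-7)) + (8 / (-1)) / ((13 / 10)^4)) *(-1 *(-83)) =-110570027 / 1199562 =-92.18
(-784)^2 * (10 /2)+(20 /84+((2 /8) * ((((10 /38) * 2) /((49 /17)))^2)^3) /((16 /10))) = 6003734853074157447713705 /1953526651635207243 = 3073280.24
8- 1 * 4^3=-56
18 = 18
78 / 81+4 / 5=238 / 135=1.76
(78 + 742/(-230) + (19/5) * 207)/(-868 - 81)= -99058/109135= -0.91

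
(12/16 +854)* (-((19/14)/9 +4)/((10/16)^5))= -7324209152/196875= -37202.33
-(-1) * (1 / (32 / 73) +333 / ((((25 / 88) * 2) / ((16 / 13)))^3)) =3720529956709 / 1098500000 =3386.92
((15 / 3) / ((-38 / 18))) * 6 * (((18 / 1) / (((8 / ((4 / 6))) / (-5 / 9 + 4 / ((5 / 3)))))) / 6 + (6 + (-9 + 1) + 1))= 7.66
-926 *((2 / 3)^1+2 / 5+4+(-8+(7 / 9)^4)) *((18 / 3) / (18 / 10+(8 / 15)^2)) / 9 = 779904980 / 1025703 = 760.36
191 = 191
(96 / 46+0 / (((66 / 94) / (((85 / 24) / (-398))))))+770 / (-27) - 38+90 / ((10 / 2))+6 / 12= -57047 / 1242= -45.93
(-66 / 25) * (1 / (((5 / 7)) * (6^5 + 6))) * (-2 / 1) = 154 / 162125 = 0.00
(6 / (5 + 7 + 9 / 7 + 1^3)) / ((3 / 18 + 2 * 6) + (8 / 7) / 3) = 441 / 13175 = 0.03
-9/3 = -3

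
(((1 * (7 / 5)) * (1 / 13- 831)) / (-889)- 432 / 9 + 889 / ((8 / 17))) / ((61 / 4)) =121674311 / 1007110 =120.82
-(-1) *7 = 7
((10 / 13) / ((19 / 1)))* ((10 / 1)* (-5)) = -500 / 247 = -2.02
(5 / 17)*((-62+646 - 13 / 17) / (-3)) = -16525 / 289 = -57.18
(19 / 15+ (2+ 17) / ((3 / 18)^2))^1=685.27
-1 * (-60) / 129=20 / 43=0.47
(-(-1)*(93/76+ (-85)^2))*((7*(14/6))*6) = 26910457/38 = 708169.92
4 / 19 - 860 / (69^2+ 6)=2728 / 90573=0.03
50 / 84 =25 / 42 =0.60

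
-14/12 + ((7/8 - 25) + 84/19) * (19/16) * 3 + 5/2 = -26443/384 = -68.86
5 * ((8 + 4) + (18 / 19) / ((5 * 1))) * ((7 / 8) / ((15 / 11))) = 39.11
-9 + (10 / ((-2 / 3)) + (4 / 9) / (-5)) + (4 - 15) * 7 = -4549 / 45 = -101.09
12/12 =1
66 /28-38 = -499 /14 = -35.64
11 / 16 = 0.69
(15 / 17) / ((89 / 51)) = 45 / 89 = 0.51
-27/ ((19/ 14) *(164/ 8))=-756/ 779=-0.97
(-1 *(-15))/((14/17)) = 255/14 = 18.21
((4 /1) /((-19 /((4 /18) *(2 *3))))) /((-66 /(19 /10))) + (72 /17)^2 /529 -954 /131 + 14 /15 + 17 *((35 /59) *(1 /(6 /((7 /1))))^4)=1042386811919471 /84225677508720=12.38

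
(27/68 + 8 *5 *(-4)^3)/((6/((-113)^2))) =-2222482757/408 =-5447261.66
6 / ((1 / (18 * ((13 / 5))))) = 1404 / 5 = 280.80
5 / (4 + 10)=5 / 14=0.36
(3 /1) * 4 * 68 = 816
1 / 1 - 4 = -3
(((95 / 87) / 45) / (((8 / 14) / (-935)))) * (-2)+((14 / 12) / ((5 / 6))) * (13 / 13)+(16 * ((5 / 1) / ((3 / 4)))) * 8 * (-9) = -59501663 / 7830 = -7599.19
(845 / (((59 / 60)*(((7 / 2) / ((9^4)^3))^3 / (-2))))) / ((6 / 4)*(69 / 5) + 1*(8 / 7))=-182750377108546582828847279560155663792000 / 4420339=-41343068282443175247158030000000000.00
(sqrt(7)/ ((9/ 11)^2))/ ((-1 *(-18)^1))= 121 *sqrt(7)/ 1458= 0.22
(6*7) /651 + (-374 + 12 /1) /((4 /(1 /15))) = -5551 /930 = -5.97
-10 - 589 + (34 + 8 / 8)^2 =626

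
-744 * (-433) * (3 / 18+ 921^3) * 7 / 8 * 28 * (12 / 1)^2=887908674818767392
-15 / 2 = -7.50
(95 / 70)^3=6859 / 2744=2.50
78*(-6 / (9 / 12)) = -624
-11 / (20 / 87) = -47.85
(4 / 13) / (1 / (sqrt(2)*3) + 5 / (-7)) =-2520 / 5213-588*sqrt(2) / 5213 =-0.64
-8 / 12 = -0.67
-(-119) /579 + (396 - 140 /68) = 3879586 /9843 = 394.15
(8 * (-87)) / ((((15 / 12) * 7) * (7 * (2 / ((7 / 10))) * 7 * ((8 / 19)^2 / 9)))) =-282663 / 9800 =-28.84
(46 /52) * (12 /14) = 69 /91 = 0.76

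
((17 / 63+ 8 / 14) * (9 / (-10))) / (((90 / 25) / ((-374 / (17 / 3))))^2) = -32065 / 126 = -254.48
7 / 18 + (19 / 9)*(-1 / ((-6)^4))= 4517 / 11664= 0.39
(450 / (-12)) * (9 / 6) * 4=-225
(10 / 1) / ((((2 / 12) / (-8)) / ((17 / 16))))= -510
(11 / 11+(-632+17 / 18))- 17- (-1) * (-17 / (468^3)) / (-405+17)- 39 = -27285289769071 / 39771254016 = -686.06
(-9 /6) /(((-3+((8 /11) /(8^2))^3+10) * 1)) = -1022208 /4770305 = -0.21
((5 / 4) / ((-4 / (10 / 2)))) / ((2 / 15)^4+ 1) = -1265625 / 810256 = -1.56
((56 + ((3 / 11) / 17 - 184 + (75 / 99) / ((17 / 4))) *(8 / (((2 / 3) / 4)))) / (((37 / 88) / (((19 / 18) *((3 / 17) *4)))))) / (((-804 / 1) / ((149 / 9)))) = 2062689248 / 6447879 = 319.90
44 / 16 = 11 / 4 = 2.75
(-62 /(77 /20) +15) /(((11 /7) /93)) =-65.33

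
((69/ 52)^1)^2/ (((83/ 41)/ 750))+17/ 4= 73677293/ 112216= 656.57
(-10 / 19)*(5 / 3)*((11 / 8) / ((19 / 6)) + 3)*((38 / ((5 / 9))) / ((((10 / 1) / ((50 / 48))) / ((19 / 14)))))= -6525 / 224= -29.13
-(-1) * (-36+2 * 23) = 10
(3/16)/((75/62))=31/200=0.16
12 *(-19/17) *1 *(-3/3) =228/17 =13.41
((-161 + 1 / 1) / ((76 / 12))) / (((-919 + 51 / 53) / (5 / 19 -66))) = -1985910 / 1097801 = -1.81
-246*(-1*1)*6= 1476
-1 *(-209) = 209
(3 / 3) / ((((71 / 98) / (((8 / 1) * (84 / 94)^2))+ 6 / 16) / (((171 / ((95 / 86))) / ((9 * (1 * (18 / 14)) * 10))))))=46252864 / 16886375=2.74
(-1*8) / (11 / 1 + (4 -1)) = -0.57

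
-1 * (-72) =72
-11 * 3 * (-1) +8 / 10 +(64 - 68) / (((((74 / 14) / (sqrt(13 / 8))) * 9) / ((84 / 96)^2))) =169 / 5 - 343 * sqrt(26) / 21312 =33.72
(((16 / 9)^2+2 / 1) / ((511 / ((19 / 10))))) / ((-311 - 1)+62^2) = 3971 / 730965060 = 0.00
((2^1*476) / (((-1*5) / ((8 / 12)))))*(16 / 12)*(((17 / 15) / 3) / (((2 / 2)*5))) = -12.79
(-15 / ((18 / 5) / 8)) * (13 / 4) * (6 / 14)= -325 / 7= -46.43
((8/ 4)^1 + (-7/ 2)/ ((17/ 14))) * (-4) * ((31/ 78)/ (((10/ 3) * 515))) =0.00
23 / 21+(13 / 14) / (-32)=1433 / 1344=1.07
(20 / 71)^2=400 / 5041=0.08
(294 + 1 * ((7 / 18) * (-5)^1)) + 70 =6517 / 18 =362.06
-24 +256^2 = 65512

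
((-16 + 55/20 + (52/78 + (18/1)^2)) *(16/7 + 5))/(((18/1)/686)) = 3112921/36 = 86470.03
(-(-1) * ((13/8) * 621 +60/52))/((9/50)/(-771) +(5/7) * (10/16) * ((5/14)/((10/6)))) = 22052231950/2083029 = 10586.62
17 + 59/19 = 382/19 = 20.11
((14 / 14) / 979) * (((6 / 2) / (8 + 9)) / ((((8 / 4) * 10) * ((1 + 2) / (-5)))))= -1 / 66572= -0.00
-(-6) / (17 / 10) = 60 / 17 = 3.53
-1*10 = -10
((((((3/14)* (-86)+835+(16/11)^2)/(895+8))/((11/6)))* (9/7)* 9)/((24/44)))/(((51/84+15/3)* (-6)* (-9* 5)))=1386856/200133395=0.01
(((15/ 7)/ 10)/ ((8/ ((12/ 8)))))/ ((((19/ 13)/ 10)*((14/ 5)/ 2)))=2925/ 14896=0.20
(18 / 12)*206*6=1854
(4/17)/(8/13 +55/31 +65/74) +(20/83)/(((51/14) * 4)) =36524702/412535481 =0.09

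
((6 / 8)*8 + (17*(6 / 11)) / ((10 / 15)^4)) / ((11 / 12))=57.76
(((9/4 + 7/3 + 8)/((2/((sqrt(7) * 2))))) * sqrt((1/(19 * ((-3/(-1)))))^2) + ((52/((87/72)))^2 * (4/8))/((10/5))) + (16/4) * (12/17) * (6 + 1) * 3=151 * sqrt(7)/684 + 7467120/14297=522.87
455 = 455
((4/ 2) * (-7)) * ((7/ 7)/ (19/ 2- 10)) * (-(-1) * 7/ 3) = 196/ 3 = 65.33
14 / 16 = 0.88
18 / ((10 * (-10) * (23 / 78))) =-351 / 575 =-0.61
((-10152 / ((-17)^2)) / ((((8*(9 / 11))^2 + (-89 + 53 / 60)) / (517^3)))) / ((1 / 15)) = 1608313649.91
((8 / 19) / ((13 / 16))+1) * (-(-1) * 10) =15.18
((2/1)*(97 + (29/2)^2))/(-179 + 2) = -1229/354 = -3.47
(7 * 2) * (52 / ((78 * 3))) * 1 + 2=46 / 9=5.11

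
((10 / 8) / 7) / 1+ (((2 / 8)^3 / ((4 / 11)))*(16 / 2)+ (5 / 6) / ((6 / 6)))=911 / 672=1.36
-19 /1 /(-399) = 0.05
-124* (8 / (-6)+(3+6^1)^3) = -270692 / 3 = -90230.67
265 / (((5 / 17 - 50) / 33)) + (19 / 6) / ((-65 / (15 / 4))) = -238111 / 1352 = -176.12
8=8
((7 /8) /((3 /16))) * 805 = 3756.67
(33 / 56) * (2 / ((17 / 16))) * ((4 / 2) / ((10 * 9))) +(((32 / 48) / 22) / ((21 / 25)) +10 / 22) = 4336 / 8415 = 0.52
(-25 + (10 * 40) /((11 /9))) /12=3325 /132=25.19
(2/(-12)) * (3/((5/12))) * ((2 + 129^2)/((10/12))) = -599148/25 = -23965.92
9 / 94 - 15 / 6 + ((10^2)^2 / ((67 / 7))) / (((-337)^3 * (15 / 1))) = -869289696889 / 361562697591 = -2.40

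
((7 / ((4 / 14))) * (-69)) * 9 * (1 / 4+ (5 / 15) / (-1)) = 10143 / 8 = 1267.88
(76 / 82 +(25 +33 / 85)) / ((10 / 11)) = 504394 / 17425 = 28.95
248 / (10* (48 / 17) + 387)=4216 / 7059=0.60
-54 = -54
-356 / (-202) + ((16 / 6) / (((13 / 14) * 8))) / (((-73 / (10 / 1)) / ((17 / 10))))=482728 / 287547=1.68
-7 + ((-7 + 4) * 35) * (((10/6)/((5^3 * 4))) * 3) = -161/20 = -8.05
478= 478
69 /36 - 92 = -1081 /12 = -90.08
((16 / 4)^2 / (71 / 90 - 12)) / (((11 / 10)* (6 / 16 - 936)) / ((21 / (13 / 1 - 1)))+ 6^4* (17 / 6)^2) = -0.00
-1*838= -838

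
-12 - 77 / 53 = -13.45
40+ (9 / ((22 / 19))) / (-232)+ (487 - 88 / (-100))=67353213 / 127600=527.85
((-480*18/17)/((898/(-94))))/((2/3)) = 609120/7633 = 79.80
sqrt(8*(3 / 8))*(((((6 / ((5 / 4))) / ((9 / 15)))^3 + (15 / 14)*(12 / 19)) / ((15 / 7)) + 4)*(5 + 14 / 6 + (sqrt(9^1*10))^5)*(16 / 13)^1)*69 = 561263296*sqrt(3) / 3705 + 123988164480*sqrt(30) / 247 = 2749700221.04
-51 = -51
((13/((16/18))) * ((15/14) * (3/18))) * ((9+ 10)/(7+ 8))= 741/224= 3.31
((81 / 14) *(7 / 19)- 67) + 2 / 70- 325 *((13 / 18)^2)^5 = -183747857662052069 / 2374360705704960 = -77.39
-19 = -19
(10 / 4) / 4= 5 / 8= 0.62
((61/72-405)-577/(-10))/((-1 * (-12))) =-124723/4320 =-28.87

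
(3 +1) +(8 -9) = 3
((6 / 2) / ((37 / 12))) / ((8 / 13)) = 1.58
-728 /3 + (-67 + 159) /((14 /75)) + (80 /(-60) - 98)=1056 /7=150.86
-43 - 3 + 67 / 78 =-3521 / 78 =-45.14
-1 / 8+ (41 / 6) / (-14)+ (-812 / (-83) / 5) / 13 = -0.46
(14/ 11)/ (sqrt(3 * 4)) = 7 * sqrt(3)/ 33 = 0.37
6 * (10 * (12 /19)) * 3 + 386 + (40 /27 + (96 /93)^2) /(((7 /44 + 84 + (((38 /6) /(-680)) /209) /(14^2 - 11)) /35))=28749507422610694 /57413644170219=500.74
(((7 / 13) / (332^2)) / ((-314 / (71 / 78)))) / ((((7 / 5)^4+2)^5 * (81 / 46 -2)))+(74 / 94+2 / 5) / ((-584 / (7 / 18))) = -1698264655598864537234344084889 / 2148109160377637877325938988544160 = -0.00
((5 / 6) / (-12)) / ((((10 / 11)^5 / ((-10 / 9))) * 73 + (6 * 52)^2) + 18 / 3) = -161051 / 225673125840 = -0.00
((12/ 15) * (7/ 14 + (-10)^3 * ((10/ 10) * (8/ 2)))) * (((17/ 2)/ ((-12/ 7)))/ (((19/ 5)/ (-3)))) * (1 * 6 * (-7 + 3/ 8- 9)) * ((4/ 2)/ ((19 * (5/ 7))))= 26301975/ 152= 173039.31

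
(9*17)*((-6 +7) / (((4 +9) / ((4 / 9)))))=68 / 13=5.23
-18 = -18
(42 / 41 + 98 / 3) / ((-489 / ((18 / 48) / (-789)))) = 518 / 15818661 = 0.00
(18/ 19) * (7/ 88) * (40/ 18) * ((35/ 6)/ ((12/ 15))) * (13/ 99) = 0.16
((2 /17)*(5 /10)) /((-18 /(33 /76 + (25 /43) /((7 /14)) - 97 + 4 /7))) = 2169367 /7000056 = 0.31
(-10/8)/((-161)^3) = 5/16693124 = 0.00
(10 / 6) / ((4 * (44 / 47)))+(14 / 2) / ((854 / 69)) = 32551 / 32208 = 1.01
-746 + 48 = -698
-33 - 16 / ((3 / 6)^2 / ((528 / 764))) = -14751 / 191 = -77.23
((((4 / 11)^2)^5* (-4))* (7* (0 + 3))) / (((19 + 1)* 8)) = -2752512 / 129687123005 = -0.00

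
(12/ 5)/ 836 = 3/ 1045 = 0.00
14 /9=1.56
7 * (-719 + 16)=-4921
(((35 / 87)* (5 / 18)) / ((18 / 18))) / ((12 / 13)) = 2275 / 18792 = 0.12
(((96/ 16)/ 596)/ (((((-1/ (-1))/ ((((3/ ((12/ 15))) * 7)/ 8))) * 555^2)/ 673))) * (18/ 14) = 6057/ 65273920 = 0.00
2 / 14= 1 / 7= 0.14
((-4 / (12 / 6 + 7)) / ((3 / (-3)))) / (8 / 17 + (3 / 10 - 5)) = -680 / 6471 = -0.11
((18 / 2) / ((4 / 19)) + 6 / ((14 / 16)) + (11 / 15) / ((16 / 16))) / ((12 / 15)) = 21143 / 336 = 62.93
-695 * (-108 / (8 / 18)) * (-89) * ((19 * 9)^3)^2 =-375800840583334688565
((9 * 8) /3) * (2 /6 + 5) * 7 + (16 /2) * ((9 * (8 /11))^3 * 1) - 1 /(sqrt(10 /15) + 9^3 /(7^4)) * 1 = 41522148481937 /13223856349 - 5764801 * sqrt(6) /9935279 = 3138.52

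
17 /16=1.06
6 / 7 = 0.86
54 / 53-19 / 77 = 3151 / 4081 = 0.77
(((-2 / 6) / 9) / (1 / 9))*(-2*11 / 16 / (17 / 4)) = 11 / 102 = 0.11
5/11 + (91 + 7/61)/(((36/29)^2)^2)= 21877014329/563511168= 38.82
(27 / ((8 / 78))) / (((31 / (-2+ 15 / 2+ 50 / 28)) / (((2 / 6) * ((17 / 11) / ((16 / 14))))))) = 304317 / 10912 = 27.89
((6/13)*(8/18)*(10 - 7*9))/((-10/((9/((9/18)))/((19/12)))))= 15264/1235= 12.36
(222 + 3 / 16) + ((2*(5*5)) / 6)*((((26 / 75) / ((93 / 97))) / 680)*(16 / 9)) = 2276364979 / 10244880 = 222.20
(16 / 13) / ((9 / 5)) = 80 / 117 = 0.68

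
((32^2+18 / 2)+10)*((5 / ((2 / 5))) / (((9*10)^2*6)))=1043 / 3888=0.27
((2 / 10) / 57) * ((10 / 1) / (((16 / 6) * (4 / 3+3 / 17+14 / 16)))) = 102 / 18487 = 0.01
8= 8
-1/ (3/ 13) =-4.33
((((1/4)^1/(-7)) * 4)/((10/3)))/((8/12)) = -9/140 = -0.06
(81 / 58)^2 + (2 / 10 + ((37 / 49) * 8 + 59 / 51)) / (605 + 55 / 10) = 100719103547 / 51322512780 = 1.96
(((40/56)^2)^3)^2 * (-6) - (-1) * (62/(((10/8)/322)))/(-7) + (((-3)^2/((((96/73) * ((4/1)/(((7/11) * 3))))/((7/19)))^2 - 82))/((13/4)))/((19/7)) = -722691558069679720511048/316727577772146168355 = -2281.74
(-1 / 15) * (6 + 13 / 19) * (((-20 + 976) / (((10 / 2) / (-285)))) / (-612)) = -39.68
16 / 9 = 1.78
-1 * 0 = 0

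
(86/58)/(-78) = -0.02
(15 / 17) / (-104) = -15 / 1768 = -0.01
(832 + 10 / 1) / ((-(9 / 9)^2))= -842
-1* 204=-204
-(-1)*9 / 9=1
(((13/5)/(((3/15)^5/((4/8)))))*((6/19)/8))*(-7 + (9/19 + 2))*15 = -15721875/1444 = -10887.73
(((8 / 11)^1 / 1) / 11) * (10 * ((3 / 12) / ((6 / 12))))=40 / 121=0.33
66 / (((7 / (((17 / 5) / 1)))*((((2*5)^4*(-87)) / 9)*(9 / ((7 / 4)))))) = -187 / 2900000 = -0.00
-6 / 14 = -3 / 7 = -0.43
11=11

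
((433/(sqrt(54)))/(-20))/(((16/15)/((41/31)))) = -17753* sqrt(6)/11904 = -3.65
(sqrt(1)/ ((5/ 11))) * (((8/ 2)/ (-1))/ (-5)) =44/ 25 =1.76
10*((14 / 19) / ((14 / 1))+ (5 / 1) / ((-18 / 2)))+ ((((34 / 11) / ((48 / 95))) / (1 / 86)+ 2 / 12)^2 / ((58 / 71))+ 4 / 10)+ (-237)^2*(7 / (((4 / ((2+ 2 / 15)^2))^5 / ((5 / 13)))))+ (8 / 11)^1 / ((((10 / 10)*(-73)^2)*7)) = 8317583629840282319245545667 / 13257881618794312500000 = 627368.98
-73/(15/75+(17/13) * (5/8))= -37960/529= -71.76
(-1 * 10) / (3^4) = -10 / 81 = -0.12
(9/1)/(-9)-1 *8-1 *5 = -14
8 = 8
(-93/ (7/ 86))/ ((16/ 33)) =-131967/ 56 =-2356.55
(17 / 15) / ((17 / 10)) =2 / 3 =0.67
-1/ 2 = -0.50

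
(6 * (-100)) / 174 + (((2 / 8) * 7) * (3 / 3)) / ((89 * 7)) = -35571 / 10324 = -3.45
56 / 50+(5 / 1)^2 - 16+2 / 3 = 10.79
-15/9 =-1.67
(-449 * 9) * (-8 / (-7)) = -32328 / 7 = -4618.29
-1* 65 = -65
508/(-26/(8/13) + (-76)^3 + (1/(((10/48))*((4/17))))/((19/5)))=-38608/33364979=-0.00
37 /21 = 1.76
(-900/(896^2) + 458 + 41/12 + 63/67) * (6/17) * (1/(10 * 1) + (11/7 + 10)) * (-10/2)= -9522.98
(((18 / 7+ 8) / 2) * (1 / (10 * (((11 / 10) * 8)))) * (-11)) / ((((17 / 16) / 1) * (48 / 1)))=-37 / 2856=-0.01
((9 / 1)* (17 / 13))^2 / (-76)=-23409 / 12844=-1.82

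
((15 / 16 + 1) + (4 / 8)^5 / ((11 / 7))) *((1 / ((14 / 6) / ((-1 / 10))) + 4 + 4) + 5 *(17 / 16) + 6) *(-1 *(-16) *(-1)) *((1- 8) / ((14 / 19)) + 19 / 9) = 1426919 / 320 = 4459.12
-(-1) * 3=3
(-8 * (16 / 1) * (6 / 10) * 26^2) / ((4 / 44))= -571084.80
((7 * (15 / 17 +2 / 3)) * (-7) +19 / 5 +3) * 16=-281936 / 255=-1105.63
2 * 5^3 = 250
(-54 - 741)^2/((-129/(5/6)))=-351125/86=-4082.85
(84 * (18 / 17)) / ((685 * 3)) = 504 / 11645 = 0.04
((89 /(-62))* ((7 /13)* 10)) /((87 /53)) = -165095 /35061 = -4.71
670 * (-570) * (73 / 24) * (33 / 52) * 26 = -76666425 / 4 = -19166606.25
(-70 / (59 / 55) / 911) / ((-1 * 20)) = 385 / 107498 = 0.00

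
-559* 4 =-2236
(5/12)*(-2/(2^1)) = -5/12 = -0.42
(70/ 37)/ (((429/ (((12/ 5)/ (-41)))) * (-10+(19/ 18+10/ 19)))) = 19152/ 624544349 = 0.00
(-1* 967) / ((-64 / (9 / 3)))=2901 / 64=45.33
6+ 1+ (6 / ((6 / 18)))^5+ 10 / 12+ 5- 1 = 11337479 / 6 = 1889579.83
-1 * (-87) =87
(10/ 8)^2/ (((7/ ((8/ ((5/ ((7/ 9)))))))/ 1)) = 0.28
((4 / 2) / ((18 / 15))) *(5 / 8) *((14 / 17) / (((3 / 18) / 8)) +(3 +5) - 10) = 7975 / 204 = 39.09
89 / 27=3.30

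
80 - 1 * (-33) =113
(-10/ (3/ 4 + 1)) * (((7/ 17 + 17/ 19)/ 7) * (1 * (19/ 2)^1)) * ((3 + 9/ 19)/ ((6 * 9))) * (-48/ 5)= 297088/ 47481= 6.26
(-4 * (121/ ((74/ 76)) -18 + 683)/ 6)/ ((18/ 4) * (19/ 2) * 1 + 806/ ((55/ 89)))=-0.39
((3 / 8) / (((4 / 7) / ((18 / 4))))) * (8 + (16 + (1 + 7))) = 189 / 2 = 94.50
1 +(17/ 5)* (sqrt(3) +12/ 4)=17* sqrt(3)/ 5 +56/ 5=17.09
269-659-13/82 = -31993/82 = -390.16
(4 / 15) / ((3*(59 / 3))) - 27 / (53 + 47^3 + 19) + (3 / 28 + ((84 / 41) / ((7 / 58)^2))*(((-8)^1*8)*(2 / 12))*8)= -36197766806977 / 3015864060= -12002.45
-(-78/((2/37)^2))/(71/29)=10903.80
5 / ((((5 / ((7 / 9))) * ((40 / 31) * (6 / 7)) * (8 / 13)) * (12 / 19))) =375193 / 207360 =1.81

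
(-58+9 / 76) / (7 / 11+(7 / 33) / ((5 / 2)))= -725835 / 9044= -80.26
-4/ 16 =-1/ 4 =-0.25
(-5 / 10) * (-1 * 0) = 0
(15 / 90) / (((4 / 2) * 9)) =1 / 108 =0.01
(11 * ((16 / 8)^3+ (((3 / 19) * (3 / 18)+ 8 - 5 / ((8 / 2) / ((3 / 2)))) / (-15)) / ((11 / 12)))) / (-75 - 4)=-1.05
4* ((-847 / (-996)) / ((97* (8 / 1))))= 847 / 193224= 0.00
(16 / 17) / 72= 2 / 153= 0.01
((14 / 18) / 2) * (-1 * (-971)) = 6797 / 18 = 377.61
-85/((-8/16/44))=7480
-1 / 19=-0.05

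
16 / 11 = 1.45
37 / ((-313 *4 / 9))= -333 / 1252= -0.27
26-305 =-279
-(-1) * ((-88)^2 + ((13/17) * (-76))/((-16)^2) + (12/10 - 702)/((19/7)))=773709911/103360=7485.58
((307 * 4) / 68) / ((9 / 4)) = 1228 / 153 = 8.03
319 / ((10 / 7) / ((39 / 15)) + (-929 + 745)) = -29029 / 16694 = -1.74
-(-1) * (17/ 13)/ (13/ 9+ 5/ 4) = 612/ 1261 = 0.49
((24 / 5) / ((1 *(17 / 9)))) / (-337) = -216 / 28645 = -0.01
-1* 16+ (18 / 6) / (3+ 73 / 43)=-3103 / 202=-15.36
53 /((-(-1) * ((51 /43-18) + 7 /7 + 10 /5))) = -2279 /594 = -3.84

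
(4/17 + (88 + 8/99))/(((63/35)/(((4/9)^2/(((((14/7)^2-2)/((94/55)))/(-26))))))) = -2906131072/13495977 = -215.33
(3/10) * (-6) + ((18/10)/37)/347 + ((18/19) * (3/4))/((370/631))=-0.59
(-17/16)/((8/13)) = -221/128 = -1.73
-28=-28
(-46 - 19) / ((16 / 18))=-585 / 8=-73.12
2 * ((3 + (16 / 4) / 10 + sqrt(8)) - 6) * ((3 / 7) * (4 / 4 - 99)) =1092 / 5 - 168 * sqrt(2) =-19.19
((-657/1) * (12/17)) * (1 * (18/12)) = -695.65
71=71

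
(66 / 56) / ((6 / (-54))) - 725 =-20597 / 28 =-735.61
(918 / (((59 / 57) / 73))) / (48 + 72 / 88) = 14005926 / 10561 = 1326.19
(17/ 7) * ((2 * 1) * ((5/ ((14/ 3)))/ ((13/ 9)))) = 3.60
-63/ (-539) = 9/ 77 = 0.12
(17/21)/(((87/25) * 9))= 425/16443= 0.03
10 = 10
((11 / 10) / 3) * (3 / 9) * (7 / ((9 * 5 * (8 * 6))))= 77 / 194400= 0.00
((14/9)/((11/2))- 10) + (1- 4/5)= -4711/495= -9.52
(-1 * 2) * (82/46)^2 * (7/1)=-23534/529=-44.49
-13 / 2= -6.50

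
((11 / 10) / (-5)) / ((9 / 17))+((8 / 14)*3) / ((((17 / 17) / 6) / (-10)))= -325309 / 3150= -103.27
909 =909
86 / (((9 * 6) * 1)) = 43 / 27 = 1.59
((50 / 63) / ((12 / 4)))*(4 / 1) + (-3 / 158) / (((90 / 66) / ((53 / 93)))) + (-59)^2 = 16117052681 / 4628610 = 3482.05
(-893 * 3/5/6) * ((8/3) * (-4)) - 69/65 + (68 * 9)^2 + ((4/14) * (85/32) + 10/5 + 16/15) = 546726977/1456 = 375499.30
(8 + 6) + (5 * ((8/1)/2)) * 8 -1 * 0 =174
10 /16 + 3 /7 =59 /56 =1.05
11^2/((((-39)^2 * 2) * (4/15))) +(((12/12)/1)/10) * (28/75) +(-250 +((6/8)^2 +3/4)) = -251980019/1014000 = -248.50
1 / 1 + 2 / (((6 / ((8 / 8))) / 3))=2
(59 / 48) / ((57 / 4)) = 59 / 684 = 0.09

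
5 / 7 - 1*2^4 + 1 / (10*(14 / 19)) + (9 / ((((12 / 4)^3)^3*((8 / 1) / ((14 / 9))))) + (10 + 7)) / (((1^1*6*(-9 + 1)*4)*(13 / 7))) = -14932862489 / 982575360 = -15.20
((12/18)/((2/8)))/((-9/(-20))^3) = 64000/2187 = 29.26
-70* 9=-630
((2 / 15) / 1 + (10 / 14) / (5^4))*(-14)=-706 / 375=-1.88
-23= -23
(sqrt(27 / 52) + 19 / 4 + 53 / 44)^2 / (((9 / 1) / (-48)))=-905440 / 4719 - 1048 * sqrt(39) / 143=-237.64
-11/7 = -1.57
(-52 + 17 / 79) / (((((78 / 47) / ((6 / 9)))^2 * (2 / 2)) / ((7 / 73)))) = -63259133 / 78944463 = -0.80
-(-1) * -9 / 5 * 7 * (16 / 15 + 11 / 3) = -1491 / 25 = -59.64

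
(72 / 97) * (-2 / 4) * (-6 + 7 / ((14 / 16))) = -72 / 97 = -0.74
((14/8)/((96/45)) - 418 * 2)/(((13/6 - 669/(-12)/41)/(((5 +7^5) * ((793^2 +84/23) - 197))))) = -19977220520679339/7981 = -2503097421460.89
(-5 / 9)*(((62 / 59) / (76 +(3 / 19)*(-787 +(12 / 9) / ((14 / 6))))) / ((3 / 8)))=329840 / 10206351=0.03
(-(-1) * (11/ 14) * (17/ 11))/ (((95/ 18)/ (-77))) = -1683/ 95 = -17.72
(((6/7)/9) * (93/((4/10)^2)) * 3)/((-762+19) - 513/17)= -1275/5936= -0.21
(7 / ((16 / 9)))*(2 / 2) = 63 / 16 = 3.94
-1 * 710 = -710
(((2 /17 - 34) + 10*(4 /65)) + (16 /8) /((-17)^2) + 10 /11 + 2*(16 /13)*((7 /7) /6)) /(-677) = 3960040 /83935137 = 0.05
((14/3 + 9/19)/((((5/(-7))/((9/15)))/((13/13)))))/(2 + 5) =-293/475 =-0.62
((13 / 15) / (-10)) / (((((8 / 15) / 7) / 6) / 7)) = -47.78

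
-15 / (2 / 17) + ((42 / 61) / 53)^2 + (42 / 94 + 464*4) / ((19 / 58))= 103411114526441 / 18667788154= 5539.55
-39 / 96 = -13 / 32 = -0.41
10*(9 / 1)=90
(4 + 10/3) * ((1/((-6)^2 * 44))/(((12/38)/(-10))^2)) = 9025/1944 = 4.64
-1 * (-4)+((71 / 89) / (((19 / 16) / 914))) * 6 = 3688.11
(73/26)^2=5329/676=7.88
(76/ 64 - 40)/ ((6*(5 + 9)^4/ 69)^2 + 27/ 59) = -19382031/ 5572579703984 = -0.00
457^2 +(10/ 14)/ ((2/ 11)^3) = 11702199/ 56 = 208967.84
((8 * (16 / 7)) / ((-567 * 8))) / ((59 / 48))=-256 / 78057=-0.00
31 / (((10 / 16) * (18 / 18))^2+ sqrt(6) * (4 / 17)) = -14334400 / 212591+ 8634368 * sqrt(6) / 212591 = 32.06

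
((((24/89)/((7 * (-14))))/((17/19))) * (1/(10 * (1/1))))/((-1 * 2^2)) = 57/741370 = 0.00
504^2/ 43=254016/ 43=5907.35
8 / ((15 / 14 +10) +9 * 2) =112 / 407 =0.28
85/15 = 17/3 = 5.67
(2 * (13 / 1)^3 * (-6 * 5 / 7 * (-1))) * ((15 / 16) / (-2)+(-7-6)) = -14203605 / 56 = -253635.80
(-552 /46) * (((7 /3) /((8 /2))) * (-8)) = 56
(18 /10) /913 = 9 /4565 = 0.00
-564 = -564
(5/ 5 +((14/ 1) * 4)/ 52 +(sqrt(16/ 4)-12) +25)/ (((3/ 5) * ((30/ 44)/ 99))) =53724/ 13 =4132.62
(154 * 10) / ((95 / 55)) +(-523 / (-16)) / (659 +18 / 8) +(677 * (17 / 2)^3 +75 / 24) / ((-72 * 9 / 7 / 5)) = -2809058718499 / 130260960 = -21564.86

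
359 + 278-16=621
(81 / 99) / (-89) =-9 / 979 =-0.01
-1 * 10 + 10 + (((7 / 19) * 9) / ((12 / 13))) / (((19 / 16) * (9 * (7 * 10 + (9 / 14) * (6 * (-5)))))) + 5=1924873 / 384465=5.01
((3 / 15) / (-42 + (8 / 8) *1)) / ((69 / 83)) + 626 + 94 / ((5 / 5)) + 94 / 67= 683678869 / 947715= 721.40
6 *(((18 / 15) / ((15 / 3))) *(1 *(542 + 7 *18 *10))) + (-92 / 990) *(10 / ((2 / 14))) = 6406228 / 2475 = 2588.37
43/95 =0.45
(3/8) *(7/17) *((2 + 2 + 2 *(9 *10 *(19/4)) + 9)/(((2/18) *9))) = 4557/34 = 134.03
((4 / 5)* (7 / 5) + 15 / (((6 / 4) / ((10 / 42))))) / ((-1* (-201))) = 1838 / 105525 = 0.02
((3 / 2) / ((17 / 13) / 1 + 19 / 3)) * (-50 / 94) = -2925 / 28012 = -0.10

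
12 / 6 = 2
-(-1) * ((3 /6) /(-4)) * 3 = -3 /8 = -0.38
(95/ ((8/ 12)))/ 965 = 0.15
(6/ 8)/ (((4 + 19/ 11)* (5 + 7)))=11/ 1008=0.01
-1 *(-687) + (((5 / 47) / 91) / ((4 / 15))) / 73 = 857983383 / 1248884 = 687.00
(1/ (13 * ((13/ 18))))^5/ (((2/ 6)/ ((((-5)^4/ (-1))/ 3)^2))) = 246037500000/ 137858491849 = 1.78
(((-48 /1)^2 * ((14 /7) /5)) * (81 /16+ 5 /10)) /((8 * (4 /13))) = 10413 /5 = 2082.60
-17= -17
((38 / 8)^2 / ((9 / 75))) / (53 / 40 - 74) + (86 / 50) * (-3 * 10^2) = -476063 / 918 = -518.59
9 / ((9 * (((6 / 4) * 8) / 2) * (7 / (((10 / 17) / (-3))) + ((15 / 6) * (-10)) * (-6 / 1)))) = 5 / 3429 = 0.00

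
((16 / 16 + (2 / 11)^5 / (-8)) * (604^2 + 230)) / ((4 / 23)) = 2098962.37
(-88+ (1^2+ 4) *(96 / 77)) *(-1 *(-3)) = -18888 / 77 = -245.30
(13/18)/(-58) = -13/1044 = -0.01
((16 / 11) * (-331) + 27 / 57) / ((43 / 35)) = -3518375 / 8987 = -391.50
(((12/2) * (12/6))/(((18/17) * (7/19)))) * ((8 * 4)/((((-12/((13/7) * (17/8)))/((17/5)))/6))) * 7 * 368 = -1786288192/105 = -17012268.50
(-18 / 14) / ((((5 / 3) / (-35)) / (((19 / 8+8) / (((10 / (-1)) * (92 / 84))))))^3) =-63051368179149 / 6229504000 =-10121.41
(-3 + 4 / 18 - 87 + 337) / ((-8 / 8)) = -2225 / 9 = -247.22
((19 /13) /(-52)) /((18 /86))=-817 /6084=-0.13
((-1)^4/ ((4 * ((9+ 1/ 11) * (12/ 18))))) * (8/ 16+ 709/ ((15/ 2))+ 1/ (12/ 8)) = 31581/ 8000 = 3.95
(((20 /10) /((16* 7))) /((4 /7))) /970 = 1 /31040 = 0.00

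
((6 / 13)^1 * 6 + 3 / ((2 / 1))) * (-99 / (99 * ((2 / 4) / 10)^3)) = -444000 / 13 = -34153.85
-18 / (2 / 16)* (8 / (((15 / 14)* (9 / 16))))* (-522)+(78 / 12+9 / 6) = 4988968 / 5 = 997793.60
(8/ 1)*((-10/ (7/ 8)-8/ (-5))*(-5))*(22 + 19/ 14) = 449952/ 49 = 9182.69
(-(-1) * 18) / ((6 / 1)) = 3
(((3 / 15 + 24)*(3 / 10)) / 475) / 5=363 / 118750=0.00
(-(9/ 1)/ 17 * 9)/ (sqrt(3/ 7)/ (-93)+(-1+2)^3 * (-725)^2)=-0.00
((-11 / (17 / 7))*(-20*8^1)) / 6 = 6160 / 51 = 120.78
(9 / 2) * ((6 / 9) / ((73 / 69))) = 207 / 73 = 2.84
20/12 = 5/3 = 1.67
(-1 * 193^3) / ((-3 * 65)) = 7189057 / 195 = 36866.96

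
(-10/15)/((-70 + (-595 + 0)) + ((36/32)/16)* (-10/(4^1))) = 512/510855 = 0.00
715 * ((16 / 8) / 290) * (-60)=-8580 / 29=-295.86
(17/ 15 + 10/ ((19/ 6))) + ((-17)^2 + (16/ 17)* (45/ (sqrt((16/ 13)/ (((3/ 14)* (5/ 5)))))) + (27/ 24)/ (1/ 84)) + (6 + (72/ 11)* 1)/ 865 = 90* sqrt(546)/ 119 + 84131351/ 216942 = 405.48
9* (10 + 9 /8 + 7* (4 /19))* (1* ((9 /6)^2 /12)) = 21.26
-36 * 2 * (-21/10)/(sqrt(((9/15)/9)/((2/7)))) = 313.01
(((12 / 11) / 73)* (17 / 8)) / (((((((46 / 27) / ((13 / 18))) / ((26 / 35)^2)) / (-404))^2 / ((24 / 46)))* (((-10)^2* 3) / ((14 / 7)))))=361605918104496 / 366531445328125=0.99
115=115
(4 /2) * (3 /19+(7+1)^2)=2438 /19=128.32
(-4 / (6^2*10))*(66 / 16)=-11 / 240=-0.05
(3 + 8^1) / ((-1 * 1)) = -11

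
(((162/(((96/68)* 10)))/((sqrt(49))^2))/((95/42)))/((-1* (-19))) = 1377/252700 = 0.01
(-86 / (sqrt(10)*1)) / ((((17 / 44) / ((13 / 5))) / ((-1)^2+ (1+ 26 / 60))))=-897754*sqrt(10) / 6375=-445.33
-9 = -9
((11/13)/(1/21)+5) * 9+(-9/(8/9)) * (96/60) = 12267/65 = 188.72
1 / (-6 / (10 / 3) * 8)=-5 / 72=-0.07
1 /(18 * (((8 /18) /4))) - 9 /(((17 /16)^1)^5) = -17454511 /2839714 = -6.15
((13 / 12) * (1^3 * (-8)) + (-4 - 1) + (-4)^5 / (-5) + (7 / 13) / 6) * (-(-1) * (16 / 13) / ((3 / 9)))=596616 / 845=706.05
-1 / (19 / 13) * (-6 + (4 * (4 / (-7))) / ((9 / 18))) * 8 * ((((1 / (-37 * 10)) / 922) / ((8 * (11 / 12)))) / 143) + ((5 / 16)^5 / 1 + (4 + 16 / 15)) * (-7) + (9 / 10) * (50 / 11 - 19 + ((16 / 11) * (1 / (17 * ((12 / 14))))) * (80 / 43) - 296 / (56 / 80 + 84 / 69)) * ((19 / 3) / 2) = -308177317930712407169 / 597096500680458240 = -516.13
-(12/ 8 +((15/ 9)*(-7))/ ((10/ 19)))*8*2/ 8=124/ 3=41.33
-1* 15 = -15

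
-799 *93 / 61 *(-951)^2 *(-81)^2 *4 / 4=-440921016027027 / 61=-7228213377492.25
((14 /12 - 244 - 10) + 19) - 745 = -5873 /6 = -978.83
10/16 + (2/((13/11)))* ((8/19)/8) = 1411/1976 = 0.71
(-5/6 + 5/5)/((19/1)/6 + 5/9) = 3/67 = 0.04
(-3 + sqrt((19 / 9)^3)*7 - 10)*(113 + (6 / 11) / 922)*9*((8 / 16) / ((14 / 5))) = -167610105 / 70994 + 27218735*sqrt(19) / 30426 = 1538.51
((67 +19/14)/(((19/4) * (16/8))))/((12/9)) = 2871/532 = 5.40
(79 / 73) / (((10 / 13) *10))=1027 / 7300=0.14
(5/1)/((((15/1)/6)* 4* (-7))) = -1/14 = -0.07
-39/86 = -0.45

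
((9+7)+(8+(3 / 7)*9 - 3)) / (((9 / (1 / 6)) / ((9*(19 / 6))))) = 551 / 42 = 13.12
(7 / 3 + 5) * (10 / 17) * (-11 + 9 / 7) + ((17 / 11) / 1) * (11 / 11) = -9323 / 231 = -40.36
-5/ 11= -0.45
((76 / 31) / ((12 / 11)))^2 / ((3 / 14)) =611534 / 25947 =23.57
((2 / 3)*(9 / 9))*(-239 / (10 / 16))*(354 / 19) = -451232 / 95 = -4749.81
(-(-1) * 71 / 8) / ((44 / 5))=355 / 352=1.01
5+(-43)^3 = -79502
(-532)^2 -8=283016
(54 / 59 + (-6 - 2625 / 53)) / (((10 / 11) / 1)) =-60.07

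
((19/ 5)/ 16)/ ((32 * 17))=19/ 43520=0.00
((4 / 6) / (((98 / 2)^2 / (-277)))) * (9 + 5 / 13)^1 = -67588 / 93639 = -0.72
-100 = -100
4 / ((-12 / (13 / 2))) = -2.17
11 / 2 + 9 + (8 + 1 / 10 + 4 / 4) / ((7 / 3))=18.40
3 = 3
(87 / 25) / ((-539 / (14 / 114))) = -29 / 36575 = -0.00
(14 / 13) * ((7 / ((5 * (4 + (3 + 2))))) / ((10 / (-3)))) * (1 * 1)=-49 / 975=-0.05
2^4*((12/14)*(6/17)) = 576/119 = 4.84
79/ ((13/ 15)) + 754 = 10987/ 13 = 845.15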